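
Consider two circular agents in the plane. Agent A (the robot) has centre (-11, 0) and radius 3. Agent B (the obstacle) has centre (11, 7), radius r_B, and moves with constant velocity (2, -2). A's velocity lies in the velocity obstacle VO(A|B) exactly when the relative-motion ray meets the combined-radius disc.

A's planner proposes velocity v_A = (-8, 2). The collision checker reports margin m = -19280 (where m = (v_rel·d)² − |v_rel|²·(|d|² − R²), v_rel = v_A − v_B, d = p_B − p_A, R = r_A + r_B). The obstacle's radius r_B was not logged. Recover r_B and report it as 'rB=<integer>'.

m = -19280
d = (22, 7);  v_rel = (-10, 4),  |v_rel|² = 116
v_rel×d = (-10)·(7) − (4)·(22) = -158
since m = R²·116 − (-158)²:  R² = (24964 + -19280) / 116 = 49
R = √49 = 7  ⇒  r_B = 7 − 3 = 4

rB=4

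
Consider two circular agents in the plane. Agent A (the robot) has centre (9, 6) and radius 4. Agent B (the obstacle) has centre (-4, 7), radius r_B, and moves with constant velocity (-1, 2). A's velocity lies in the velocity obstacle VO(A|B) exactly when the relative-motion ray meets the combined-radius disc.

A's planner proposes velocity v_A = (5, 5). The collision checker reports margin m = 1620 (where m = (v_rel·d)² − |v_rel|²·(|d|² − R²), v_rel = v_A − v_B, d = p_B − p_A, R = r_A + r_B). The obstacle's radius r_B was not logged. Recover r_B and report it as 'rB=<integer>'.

m = 1620
d = (-13, 1);  v_rel = (6, 3),  |v_rel|² = 45
v_rel×d = (6)·(1) − (3)·(-13) = 45
since m = R²·45 − 45²:  R² = (2025 + 1620) / 45 = 81
R = √81 = 9  ⇒  r_B = 9 − 4 = 5

rB=5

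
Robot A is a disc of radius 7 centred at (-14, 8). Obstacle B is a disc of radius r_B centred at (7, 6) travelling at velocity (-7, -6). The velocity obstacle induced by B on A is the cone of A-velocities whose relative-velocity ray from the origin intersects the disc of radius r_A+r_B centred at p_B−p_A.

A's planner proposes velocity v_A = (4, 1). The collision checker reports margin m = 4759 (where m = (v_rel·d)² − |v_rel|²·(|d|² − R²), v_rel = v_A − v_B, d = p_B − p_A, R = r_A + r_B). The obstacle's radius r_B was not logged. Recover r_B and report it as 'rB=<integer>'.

m = 4759
d = (21, -2);  v_rel = (11, 7),  |v_rel|² = 170
v_rel×d = (11)·(-2) − (7)·(21) = -169
since m = R²·170 − (-169)²:  R² = (28561 + 4759) / 170 = 196
R = √196 = 14  ⇒  r_B = 14 − 7 = 7

rB=7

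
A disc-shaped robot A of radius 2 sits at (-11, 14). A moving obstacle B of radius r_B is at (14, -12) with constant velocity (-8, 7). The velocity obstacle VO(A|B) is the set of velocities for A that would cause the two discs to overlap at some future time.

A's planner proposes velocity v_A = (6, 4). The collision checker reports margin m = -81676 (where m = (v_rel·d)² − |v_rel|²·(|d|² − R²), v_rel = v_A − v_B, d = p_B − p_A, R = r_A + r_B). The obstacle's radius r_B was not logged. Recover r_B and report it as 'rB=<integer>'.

m = -81676
d = (25, -26);  v_rel = (14, -3),  |v_rel|² = 205
v_rel×d = (14)·(-26) − (-3)·(25) = -289
since m = R²·205 − (-289)²:  R² = (83521 + -81676) / 205 = 9
R = √9 = 3  ⇒  r_B = 3 − 2 = 1

rB=1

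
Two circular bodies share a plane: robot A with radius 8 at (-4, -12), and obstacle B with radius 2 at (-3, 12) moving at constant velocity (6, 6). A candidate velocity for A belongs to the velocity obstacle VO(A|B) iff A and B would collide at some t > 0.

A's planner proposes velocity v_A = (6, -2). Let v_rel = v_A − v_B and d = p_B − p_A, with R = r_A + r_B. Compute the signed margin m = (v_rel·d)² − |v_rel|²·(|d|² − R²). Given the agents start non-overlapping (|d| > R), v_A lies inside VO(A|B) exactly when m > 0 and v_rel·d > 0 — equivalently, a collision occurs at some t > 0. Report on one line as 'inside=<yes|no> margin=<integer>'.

d = (1, 24),  |d|² = 577;  R = 8+2 = 10,  c = 577−10² = 477
v_rel = (0, -8),  |v_rel|² = 64;  v_rel·d = (0)·(1) + (-8)·(24) = -192
64·t² + 384·t + 477 = 0  ⇒  m = (-192)² − 64·477 = 6336
m = 6336 > 0,  v_rel·d = -192 < 0  ⇒  outside

inside=no margin=6336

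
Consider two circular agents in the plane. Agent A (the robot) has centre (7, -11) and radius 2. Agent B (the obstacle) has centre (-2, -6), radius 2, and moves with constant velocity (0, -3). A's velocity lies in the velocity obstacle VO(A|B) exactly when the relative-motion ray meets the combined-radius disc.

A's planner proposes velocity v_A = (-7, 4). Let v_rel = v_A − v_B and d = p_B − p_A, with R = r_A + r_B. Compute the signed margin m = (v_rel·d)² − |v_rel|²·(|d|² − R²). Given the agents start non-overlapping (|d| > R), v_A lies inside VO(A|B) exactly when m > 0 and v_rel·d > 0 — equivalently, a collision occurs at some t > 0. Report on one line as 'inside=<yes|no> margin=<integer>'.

d = (-9, 5),  |d|² = 106;  R = 2+2 = 4,  c = 106−4² = 90
v_rel = (-7, 7),  |v_rel|² = 98;  v_rel·d = (-7)·(-9) + (7)·(5) = 98
98·t² − 196·t + 90 = 0  ⇒  m = 98² − 98·90 = 784
m = 784 > 0,  v_rel·d = 98 > 0  ⇒  inside

inside=yes margin=784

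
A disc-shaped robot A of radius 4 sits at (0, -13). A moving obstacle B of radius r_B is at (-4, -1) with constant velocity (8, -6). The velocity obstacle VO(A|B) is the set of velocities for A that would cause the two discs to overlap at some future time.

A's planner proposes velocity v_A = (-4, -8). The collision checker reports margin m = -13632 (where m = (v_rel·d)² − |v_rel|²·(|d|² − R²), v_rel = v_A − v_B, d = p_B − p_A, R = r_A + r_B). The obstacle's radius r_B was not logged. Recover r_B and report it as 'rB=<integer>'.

m = -13632
d = (-4, 12);  v_rel = (-12, -2),  |v_rel|² = 148
v_rel×d = (-12)·(12) − (-2)·(-4) = -152
since m = R²·148 − (-152)²:  R² = (23104 + -13632) / 148 = 64
R = √64 = 8  ⇒  r_B = 8 − 4 = 4

rB=4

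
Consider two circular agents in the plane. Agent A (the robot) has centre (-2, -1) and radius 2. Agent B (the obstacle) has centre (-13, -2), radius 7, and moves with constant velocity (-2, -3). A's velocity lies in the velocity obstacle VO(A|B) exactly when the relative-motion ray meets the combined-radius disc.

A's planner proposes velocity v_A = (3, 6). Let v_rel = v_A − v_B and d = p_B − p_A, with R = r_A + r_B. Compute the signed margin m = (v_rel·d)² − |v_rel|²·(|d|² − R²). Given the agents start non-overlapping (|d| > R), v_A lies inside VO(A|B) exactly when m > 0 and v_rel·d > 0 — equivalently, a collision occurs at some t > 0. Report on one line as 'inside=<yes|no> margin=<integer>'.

d = (-11, -1),  |d|² = 122;  R = 2+7 = 9,  c = 122−9² = 41
v_rel = (5, 9),  |v_rel|² = 106;  v_rel·d = (5)·(-11) + (9)·(-1) = -64
106·t² + 128·t + 41 = 0  ⇒  m = (-64)² − 106·41 = -250
m = -250 < 0,  v_rel·d = -64 < 0  ⇒  outside

inside=no margin=-250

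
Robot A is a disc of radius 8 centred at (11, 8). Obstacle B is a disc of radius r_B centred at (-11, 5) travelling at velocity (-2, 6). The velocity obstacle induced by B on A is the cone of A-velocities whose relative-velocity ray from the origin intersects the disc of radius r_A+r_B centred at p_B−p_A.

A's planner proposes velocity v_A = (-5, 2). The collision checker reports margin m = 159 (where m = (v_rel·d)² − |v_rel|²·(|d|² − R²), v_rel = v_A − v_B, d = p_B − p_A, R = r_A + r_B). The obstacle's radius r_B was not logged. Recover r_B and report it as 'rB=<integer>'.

m = 159
d = (-22, -3);  v_rel = (-3, -4),  |v_rel|² = 25
v_rel×d = (-3)·(-3) − (-4)·(-22) = -79
since m = R²·25 − (-79)²:  R² = (6241 + 159) / 25 = 256
R = √256 = 16  ⇒  r_B = 16 − 8 = 8

rB=8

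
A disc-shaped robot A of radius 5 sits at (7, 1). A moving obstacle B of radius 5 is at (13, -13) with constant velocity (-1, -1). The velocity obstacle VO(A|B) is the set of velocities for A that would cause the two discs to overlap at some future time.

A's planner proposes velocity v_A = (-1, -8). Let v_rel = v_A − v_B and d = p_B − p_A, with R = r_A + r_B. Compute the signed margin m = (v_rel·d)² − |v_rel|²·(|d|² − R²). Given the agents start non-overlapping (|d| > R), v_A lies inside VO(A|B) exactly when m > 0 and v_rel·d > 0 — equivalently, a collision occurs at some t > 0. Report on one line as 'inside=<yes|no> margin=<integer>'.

d = (6, -14),  |d|² = 232;  R = 5+5 = 10,  c = 232−10² = 132
v_rel = (0, -7),  |v_rel|² = 49;  v_rel·d = (0)·(6) + (-7)·(-14) = 98
49·t² − 196·t + 132 = 0  ⇒  m = 98² − 49·132 = 3136
m = 3136 > 0,  v_rel·d = 98 > 0  ⇒  inside

inside=yes margin=3136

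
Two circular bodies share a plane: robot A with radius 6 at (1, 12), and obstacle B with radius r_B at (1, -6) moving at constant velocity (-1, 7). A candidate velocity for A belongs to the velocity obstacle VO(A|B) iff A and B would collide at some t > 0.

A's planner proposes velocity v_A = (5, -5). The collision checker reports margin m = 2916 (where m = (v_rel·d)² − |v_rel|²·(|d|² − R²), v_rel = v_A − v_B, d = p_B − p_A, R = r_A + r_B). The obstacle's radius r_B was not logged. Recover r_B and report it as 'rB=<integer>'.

m = 2916
d = (0, -18);  v_rel = (6, -12),  |v_rel|² = 180
v_rel×d = (6)·(-18) − (-12)·(0) = -108
since m = R²·180 − (-108)²:  R² = (11664 + 2916) / 180 = 81
R = √81 = 9  ⇒  r_B = 9 − 6 = 3

rB=3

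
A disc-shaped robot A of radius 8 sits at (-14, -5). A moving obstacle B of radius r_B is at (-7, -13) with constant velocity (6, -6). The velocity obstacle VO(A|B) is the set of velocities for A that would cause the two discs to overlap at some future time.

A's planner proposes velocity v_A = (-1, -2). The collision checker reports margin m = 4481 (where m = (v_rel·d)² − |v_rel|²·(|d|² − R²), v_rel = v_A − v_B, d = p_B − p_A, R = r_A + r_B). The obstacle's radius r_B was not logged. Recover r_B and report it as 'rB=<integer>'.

m = 4481
d = (7, -8);  v_rel = (-7, 4),  |v_rel|² = 65
v_rel×d = (-7)·(-8) − (4)·(7) = 28
since m = R²·65 − 28²:  R² = (784 + 4481) / 65 = 81
R = √81 = 9  ⇒  r_B = 9 − 8 = 1

rB=1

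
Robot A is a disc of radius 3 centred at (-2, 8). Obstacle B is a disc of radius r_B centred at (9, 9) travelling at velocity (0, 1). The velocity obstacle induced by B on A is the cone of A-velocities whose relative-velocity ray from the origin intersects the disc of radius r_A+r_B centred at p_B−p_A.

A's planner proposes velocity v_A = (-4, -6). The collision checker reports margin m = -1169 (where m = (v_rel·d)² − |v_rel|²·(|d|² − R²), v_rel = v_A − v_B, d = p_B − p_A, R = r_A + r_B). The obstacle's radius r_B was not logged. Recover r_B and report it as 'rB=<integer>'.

m = -1169
d = (11, 1);  v_rel = (-4, -7),  |v_rel|² = 65
v_rel×d = (-4)·(1) − (-7)·(11) = 73
since m = R²·65 − 73²:  R² = (5329 + -1169) / 65 = 64
R = √64 = 8  ⇒  r_B = 8 − 3 = 5

rB=5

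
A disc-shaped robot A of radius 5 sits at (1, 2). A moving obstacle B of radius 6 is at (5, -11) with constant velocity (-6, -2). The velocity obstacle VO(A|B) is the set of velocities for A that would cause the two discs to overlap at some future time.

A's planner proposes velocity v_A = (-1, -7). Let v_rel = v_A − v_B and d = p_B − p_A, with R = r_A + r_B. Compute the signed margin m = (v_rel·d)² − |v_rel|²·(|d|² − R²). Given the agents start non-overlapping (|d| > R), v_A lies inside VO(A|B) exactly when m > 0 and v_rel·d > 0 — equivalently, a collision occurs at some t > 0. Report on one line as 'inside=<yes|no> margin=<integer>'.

d = (4, -13),  |d|² = 185;  R = 5+6 = 11,  c = 185−11² = 64
v_rel = (5, -5),  |v_rel|² = 50;  v_rel·d = (5)·(4) + (-5)·(-13) = 85
50·t² − 170·t + 64 = 0  ⇒  m = 85² − 50·64 = 4025
m = 4025 > 0,  v_rel·d = 85 > 0  ⇒  inside

inside=yes margin=4025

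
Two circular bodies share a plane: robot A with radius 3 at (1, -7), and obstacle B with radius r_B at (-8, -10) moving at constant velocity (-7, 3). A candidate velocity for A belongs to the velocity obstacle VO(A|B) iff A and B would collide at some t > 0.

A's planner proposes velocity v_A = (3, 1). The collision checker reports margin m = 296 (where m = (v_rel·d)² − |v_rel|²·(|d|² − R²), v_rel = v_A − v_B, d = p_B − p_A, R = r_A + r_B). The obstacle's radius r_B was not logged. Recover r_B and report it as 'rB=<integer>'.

m = 296
d = (-9, -3);  v_rel = (10, -2),  |v_rel|² = 104
v_rel×d = (10)·(-3) − (-2)·(-9) = -48
since m = R²·104 − (-48)²:  R² = (2304 + 296) / 104 = 25
R = √25 = 5  ⇒  r_B = 5 − 3 = 2

rB=2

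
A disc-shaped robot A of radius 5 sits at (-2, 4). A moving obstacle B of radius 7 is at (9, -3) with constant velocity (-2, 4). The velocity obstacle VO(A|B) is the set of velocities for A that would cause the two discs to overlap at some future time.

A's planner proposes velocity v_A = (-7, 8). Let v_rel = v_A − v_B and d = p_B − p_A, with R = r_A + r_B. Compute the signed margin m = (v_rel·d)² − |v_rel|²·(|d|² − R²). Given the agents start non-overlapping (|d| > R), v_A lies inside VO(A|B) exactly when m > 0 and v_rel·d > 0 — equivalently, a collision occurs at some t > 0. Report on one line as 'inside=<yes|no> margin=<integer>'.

d = (11, -7),  |d|² = 170;  R = 5+7 = 12,  c = 170−12² = 26
v_rel = (-5, 4),  |v_rel|² = 41;  v_rel·d = (-5)·(11) + (4)·(-7) = -83
41·t² + 166·t + 26 = 0  ⇒  m = (-83)² − 41·26 = 5823
m = 5823 > 0,  v_rel·d = -83 < 0  ⇒  outside

inside=no margin=5823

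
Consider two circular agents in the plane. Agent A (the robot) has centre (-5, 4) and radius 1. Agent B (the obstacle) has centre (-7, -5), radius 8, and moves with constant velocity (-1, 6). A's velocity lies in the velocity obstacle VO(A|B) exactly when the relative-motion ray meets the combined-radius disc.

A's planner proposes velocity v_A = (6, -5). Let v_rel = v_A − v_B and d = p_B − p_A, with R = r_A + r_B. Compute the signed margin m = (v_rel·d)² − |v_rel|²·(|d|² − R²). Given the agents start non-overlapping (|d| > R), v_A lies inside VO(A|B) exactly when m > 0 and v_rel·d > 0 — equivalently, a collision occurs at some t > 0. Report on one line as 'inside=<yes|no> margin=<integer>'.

d = (-2, -9),  |d|² = 85;  R = 1+8 = 9,  c = 85−9² = 4
v_rel = (7, -11),  |v_rel|² = 170;  v_rel·d = (7)·(-2) + (-11)·(-9) = 85
170·t² − 170·t + 4 = 0  ⇒  m = 85² − 170·4 = 6545
m = 6545 > 0,  v_rel·d = 85 > 0  ⇒  inside

inside=yes margin=6545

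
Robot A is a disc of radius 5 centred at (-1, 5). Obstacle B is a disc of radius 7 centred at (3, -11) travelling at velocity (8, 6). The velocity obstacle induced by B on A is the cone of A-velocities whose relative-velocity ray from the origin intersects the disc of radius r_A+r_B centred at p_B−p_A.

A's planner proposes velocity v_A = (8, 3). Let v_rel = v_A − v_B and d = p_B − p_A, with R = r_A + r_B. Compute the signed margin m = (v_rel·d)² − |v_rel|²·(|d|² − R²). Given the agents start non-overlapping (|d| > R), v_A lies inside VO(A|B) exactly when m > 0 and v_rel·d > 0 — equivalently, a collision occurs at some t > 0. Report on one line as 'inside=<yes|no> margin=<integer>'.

d = (4, -16),  |d|² = 272;  R = 5+7 = 12,  c = 272−12² = 128
v_rel = (0, -3),  |v_rel|² = 9;  v_rel·d = (0)·(4) + (-3)·(-16) = 48
9·t² − 96·t + 128 = 0  ⇒  m = 48² − 9·128 = 1152
m = 1152 > 0,  v_rel·d = 48 > 0  ⇒  inside

inside=yes margin=1152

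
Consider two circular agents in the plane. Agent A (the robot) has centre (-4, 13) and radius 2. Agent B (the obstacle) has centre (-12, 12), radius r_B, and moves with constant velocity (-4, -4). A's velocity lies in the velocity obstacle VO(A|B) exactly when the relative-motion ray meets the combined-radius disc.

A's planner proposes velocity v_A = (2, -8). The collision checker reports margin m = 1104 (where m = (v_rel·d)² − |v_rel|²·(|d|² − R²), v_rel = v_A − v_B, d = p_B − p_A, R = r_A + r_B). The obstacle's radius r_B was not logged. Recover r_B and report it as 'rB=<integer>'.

m = 1104
d = (-8, -1);  v_rel = (6, -4),  |v_rel|² = 52
v_rel×d = (6)·(-1) − (-4)·(-8) = -38
since m = R²·52 − (-38)²:  R² = (1444 + 1104) / 52 = 49
R = √49 = 7  ⇒  r_B = 7 − 2 = 5

rB=5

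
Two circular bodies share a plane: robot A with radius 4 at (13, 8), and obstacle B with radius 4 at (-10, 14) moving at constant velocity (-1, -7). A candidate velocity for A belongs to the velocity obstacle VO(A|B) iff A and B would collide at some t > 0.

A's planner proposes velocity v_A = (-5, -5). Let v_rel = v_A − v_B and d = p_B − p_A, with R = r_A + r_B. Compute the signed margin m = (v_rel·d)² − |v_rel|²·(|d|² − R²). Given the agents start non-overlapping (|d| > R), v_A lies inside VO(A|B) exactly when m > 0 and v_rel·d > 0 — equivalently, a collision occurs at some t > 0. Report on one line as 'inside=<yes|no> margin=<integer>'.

d = (-23, 6),  |d|² = 565;  R = 4+4 = 8,  c = 565−8² = 501
v_rel = (-4, 2),  |v_rel|² = 20;  v_rel·d = (-4)·(-23) + (2)·(6) = 104
20·t² − 208·t + 501 = 0  ⇒  m = 104² − 20·501 = 796
m = 796 > 0,  v_rel·d = 104 > 0  ⇒  inside

inside=yes margin=796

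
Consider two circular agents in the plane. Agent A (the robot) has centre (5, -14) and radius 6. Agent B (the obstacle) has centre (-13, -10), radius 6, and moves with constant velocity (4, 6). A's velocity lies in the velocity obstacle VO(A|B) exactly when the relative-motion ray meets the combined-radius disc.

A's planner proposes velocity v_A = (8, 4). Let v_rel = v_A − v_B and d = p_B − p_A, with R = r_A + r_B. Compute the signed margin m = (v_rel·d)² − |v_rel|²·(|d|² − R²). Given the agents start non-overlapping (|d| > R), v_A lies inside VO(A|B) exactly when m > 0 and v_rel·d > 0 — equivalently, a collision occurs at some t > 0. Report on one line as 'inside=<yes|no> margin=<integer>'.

d = (-18, 4),  |d|² = 340;  R = 6+6 = 12,  c = 340−12² = 196
v_rel = (4, -2),  |v_rel|² = 20;  v_rel·d = (4)·(-18) + (-2)·(4) = -80
20·t² + 160·t + 196 = 0  ⇒  m = (-80)² − 20·196 = 2480
m = 2480 > 0,  v_rel·d = -80 < 0  ⇒  outside

inside=no margin=2480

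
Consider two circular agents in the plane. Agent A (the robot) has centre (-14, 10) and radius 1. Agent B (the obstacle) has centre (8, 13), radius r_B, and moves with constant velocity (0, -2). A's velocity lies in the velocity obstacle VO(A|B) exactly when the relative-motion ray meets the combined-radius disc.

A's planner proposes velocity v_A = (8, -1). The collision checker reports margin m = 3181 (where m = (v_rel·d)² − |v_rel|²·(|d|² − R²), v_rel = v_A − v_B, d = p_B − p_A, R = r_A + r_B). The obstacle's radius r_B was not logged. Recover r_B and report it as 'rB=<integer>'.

m = 3181
d = (22, 3);  v_rel = (8, 1),  |v_rel|² = 65
v_rel×d = (8)·(3) − (1)·(22) = 2
since m = R²·65 − 2²:  R² = (4 + 3181) / 65 = 49
R = √49 = 7  ⇒  r_B = 7 − 1 = 6

rB=6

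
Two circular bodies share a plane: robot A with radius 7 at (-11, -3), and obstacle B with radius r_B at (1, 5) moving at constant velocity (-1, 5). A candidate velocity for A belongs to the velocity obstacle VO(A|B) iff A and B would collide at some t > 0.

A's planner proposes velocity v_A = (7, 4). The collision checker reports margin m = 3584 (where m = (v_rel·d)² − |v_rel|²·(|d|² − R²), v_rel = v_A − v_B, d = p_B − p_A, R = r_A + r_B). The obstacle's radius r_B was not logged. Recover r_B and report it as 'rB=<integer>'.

m = 3584
d = (12, 8);  v_rel = (8, -1),  |v_rel|² = 65
v_rel×d = (8)·(8) − (-1)·(12) = 76
since m = R²·65 − 76²:  R² = (5776 + 3584) / 65 = 144
R = √144 = 12  ⇒  r_B = 12 − 7 = 5

rB=5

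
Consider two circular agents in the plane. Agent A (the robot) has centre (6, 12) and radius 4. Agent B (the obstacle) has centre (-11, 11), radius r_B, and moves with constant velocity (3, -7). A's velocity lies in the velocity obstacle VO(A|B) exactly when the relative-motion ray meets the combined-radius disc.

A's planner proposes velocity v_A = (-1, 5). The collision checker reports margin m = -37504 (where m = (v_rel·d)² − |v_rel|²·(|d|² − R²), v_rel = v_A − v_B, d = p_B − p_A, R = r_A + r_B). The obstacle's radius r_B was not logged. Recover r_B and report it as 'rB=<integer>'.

m = -37504
d = (-17, -1);  v_rel = (-4, 12),  |v_rel|² = 160
v_rel×d = (-4)·(-1) − (12)·(-17) = 208
since m = R²·160 − 208²:  R² = (43264 + -37504) / 160 = 36
R = √36 = 6  ⇒  r_B = 6 − 4 = 2

rB=2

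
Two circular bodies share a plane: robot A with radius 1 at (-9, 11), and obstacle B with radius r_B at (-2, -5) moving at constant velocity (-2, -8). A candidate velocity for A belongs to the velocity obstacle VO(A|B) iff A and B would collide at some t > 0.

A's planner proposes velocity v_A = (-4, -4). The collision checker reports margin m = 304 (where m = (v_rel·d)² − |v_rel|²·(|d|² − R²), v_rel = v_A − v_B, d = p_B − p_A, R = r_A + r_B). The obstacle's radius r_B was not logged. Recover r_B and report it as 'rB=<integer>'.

m = 304
d = (7, -16);  v_rel = (-2, 4),  |v_rel|² = 20
v_rel×d = (-2)·(-16) − (4)·(7) = 4
since m = R²·20 − 4²:  R² = (16 + 304) / 20 = 16
R = √16 = 4  ⇒  r_B = 4 − 1 = 3

rB=3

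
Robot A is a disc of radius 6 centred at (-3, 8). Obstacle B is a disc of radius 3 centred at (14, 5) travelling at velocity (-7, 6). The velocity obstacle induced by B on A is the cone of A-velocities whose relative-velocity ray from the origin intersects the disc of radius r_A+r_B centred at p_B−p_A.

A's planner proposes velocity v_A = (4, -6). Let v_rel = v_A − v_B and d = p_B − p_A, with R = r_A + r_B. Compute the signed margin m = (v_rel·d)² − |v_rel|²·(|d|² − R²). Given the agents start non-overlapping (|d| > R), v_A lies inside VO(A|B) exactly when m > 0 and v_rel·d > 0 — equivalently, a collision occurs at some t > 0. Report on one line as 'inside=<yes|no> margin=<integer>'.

d = (17, -3),  |d|² = 298;  R = 6+3 = 9,  c = 298−9² = 217
v_rel = (11, -12),  |v_rel|² = 265;  v_rel·d = (11)·(17) + (-12)·(-3) = 223
265·t² − 446·t + 217 = 0  ⇒  m = 223² − 265·217 = -7776
m = -7776 < 0,  v_rel·d = 223 > 0  ⇒  outside

inside=no margin=-7776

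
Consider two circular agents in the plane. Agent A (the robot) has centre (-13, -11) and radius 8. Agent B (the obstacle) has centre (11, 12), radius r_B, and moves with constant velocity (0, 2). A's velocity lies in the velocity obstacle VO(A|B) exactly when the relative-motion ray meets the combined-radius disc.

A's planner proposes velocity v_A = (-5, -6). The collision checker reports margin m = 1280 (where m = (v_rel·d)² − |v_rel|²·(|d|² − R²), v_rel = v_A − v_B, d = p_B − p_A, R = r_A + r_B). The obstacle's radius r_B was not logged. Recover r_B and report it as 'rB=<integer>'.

m = 1280
d = (24, 23);  v_rel = (-5, -8),  |v_rel|² = 89
v_rel×d = (-5)·(23) − (-8)·(24) = 77
since m = R²·89 − 77²:  R² = (5929 + 1280) / 89 = 81
R = √81 = 9  ⇒  r_B = 9 − 8 = 1

rB=1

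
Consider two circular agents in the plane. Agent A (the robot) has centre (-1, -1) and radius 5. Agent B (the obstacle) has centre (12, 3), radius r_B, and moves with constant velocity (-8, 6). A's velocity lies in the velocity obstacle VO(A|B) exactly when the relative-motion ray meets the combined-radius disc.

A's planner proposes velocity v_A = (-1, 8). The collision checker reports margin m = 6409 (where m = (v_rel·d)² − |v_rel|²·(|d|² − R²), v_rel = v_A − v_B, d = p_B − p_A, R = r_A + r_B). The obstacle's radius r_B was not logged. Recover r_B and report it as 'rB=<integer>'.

m = 6409
d = (13, 4);  v_rel = (7, 2),  |v_rel|² = 53
v_rel×d = (7)·(4) − (2)·(13) = 2
since m = R²·53 − 2²:  R² = (4 + 6409) / 53 = 121
R = √121 = 11  ⇒  r_B = 11 − 5 = 6

rB=6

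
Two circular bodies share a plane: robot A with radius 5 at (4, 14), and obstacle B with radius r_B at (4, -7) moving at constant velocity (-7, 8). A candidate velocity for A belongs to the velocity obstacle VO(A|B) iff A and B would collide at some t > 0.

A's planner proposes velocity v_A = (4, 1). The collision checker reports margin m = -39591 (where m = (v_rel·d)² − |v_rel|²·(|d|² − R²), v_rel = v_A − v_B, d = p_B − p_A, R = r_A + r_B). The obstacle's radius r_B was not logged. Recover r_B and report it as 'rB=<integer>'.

m = -39591
d = (0, -21);  v_rel = (11, -7),  |v_rel|² = 170
v_rel×d = (11)·(-21) − (-7)·(0) = -231
since m = R²·170 − (-231)²:  R² = (53361 + -39591) / 170 = 81
R = √81 = 9  ⇒  r_B = 9 − 5 = 4

rB=4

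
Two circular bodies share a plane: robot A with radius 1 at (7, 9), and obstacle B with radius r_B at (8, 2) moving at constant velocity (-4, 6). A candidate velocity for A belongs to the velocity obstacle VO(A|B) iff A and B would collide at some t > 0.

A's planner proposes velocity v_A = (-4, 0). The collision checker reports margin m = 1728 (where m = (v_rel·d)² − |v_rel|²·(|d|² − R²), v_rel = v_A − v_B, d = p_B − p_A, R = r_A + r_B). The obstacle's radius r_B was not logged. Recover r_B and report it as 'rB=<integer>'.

m = 1728
d = (1, -7);  v_rel = (0, -6),  |v_rel|² = 36
v_rel×d = (0)·(-7) − (-6)·(1) = 6
since m = R²·36 − 6²:  R² = (36 + 1728) / 36 = 49
R = √49 = 7  ⇒  r_B = 7 − 1 = 6

rB=6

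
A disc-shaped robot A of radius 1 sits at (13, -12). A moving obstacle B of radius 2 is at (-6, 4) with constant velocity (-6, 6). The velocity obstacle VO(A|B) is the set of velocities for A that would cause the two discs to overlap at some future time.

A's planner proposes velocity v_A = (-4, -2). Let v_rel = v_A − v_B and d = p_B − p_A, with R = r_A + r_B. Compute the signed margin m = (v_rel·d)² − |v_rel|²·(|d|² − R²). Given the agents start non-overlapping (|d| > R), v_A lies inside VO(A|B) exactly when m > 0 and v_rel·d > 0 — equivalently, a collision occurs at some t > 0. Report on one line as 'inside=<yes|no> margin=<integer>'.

d = (-19, 16),  |d|² = 617;  R = 1+2 = 3,  c = 617−3² = 608
v_rel = (2, -8),  |v_rel|² = 68;  v_rel·d = (2)·(-19) + (-8)·(16) = -166
68·t² + 332·t + 608 = 0  ⇒  m = (-166)² − 68·608 = -13788
m = -13788 < 0,  v_rel·d = -166 < 0  ⇒  outside

inside=no margin=-13788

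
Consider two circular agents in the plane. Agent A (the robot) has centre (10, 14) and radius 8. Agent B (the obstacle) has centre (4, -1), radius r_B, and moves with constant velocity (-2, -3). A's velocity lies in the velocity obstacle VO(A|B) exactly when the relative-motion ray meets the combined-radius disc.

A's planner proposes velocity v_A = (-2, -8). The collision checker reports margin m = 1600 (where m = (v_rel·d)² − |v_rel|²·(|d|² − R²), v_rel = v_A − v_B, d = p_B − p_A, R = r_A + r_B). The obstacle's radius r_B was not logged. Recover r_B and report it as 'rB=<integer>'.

m = 1600
d = (-6, -15);  v_rel = (0, -5),  |v_rel|² = 25
v_rel×d = (0)·(-15) − (-5)·(-6) = -30
since m = R²·25 − (-30)²:  R² = (900 + 1600) / 25 = 100
R = √100 = 10  ⇒  r_B = 10 − 8 = 2

rB=2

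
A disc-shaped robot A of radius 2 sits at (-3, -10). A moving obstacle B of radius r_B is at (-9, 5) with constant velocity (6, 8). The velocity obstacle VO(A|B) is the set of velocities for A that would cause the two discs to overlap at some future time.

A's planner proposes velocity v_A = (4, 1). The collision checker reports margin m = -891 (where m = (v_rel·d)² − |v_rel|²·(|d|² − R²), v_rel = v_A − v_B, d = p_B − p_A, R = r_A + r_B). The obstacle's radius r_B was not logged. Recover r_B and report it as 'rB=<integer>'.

m = -891
d = (-6, 15);  v_rel = (-2, -7),  |v_rel|² = 53
v_rel×d = (-2)·(15) − (-7)·(-6) = -72
since m = R²·53 − (-72)²:  R² = (5184 + -891) / 53 = 81
R = √81 = 9  ⇒  r_B = 9 − 2 = 7

rB=7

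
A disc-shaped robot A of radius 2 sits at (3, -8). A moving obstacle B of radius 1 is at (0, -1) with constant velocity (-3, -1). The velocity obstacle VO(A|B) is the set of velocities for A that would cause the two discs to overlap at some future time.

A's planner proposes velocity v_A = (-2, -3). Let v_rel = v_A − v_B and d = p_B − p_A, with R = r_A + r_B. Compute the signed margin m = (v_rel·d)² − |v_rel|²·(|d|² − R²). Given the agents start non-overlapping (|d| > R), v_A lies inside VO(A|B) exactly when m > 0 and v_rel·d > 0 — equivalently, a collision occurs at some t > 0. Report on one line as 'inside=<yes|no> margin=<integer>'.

d = (-3, 7),  |d|² = 58;  R = 2+1 = 3,  c = 58−3² = 49
v_rel = (1, -2),  |v_rel|² = 5;  v_rel·d = (1)·(-3) + (-2)·(7) = -17
5·t² + 34·t + 49 = 0  ⇒  m = (-17)² − 5·49 = 44
m = 44 > 0,  v_rel·d = -17 < 0  ⇒  outside

inside=no margin=44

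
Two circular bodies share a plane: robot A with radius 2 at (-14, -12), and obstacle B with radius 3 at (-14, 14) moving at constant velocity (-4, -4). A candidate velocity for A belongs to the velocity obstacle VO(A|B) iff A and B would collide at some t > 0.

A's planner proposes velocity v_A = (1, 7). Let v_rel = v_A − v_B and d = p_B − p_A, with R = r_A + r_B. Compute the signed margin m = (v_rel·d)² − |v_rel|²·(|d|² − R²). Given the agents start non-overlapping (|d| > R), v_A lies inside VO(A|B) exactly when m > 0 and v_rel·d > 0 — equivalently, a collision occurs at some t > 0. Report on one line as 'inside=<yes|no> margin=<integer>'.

d = (0, 26),  |d|² = 676;  R = 2+3 = 5,  c = 676−5² = 651
v_rel = (5, 11),  |v_rel|² = 146;  v_rel·d = (5)·(0) + (11)·(26) = 286
146·t² − 572·t + 651 = 0  ⇒  m = 286² − 146·651 = -13250
m = -13250 < 0,  v_rel·d = 286 > 0  ⇒  outside

inside=no margin=-13250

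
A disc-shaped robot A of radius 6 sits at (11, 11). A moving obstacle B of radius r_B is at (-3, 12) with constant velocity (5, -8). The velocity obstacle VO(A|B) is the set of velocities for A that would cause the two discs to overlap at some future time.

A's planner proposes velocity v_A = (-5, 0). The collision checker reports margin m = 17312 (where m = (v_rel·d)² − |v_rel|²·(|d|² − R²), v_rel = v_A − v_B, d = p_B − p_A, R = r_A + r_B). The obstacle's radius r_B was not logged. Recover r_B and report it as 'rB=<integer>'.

m = 17312
d = (-14, 1);  v_rel = (-10, 8),  |v_rel|² = 164
v_rel×d = (-10)·(1) − (8)·(-14) = 102
since m = R²·164 − 102²:  R² = (10404 + 17312) / 164 = 169
R = √169 = 13  ⇒  r_B = 13 − 6 = 7

rB=7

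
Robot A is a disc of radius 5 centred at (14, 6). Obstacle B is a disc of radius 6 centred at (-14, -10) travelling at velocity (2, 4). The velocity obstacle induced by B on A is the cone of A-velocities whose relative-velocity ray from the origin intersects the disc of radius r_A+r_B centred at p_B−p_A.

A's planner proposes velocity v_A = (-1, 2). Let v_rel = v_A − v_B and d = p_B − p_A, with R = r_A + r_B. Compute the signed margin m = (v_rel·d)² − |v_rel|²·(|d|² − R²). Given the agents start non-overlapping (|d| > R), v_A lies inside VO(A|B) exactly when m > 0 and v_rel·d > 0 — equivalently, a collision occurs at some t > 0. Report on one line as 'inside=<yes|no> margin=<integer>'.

d = (-28, -16),  |d|² = 1040;  R = 5+6 = 11,  c = 1040−11² = 919
v_rel = (-3, -2),  |v_rel|² = 13;  v_rel·d = (-3)·(-28) + (-2)·(-16) = 116
13·t² − 232·t + 919 = 0  ⇒  m = 116² − 13·919 = 1509
m = 1509 > 0,  v_rel·d = 116 > 0  ⇒  inside

inside=yes margin=1509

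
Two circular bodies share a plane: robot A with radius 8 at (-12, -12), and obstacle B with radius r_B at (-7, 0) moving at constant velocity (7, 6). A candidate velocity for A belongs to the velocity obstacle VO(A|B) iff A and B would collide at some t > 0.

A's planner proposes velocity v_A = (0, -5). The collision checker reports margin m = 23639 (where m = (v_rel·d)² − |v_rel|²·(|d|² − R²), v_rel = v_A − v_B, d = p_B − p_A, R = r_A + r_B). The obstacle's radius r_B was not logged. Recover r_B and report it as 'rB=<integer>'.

m = 23639
d = (5, 12);  v_rel = (-7, -11),  |v_rel|² = 170
v_rel×d = (-7)·(12) − (-11)·(5) = -29
since m = R²·170 − (-29)²:  R² = (841 + 23639) / 170 = 144
R = √144 = 12  ⇒  r_B = 12 − 8 = 4

rB=4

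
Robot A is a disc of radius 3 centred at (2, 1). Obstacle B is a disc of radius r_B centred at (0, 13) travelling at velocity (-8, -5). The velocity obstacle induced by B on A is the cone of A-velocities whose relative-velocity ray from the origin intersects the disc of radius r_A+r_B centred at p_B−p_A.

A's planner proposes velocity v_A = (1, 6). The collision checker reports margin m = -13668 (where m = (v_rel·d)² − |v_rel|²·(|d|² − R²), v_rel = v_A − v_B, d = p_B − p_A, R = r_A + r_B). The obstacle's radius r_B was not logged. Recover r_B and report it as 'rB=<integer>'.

m = -13668
d = (-2, 12);  v_rel = (9, 11),  |v_rel|² = 202
v_rel×d = (9)·(12) − (11)·(-2) = 130
since m = R²·202 − 130²:  R² = (16900 + -13668) / 202 = 16
R = √16 = 4  ⇒  r_B = 4 − 3 = 1

rB=1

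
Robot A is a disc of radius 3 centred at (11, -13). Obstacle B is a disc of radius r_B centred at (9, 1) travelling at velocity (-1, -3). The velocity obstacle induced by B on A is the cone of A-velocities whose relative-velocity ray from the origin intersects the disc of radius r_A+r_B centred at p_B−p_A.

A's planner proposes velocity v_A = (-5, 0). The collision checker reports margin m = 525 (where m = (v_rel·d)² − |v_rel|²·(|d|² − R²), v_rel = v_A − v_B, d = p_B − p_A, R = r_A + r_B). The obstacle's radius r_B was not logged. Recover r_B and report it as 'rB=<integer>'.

m = 525
d = (-2, 14);  v_rel = (-4, 3),  |v_rel|² = 25
v_rel×d = (-4)·(14) − (3)·(-2) = -50
since m = R²·25 − (-50)²:  R² = (2500 + 525) / 25 = 121
R = √121 = 11  ⇒  r_B = 11 − 3 = 8

rB=8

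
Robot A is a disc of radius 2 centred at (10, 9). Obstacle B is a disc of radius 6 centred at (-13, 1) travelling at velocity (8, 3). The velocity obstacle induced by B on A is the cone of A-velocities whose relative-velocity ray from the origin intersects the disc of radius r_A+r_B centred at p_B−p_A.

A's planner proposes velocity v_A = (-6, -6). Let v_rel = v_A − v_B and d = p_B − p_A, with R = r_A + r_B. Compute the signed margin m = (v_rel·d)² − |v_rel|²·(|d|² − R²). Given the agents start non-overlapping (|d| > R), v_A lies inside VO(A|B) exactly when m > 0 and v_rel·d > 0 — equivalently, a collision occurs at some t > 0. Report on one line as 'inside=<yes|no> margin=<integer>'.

d = (-23, -8),  |d|² = 593;  R = 2+6 = 8,  c = 593−8² = 529
v_rel = (-14, -9),  |v_rel|² = 277;  v_rel·d = (-14)·(-23) + (-9)·(-8) = 394
277·t² − 788·t + 529 = 0  ⇒  m = 394² − 277·529 = 8703
m = 8703 > 0,  v_rel·d = 394 > 0  ⇒  inside

inside=yes margin=8703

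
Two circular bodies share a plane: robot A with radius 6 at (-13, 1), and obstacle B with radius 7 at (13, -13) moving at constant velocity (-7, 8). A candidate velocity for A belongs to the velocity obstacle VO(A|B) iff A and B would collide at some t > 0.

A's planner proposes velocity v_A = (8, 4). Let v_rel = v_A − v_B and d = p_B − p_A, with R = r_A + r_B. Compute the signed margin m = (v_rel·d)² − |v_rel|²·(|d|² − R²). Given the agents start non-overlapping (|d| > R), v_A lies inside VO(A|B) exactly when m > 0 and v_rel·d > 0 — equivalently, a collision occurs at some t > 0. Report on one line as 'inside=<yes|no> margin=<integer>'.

d = (26, -14),  |d|² = 872;  R = 6+7 = 13,  c = 872−13² = 703
v_rel = (15, -4),  |v_rel|² = 241;  v_rel·d = (15)·(26) + (-4)·(-14) = 446
241·t² − 892·t + 703 = 0  ⇒  m = 446² − 241·703 = 29493
m = 29493 > 0,  v_rel·d = 446 > 0  ⇒  inside

inside=yes margin=29493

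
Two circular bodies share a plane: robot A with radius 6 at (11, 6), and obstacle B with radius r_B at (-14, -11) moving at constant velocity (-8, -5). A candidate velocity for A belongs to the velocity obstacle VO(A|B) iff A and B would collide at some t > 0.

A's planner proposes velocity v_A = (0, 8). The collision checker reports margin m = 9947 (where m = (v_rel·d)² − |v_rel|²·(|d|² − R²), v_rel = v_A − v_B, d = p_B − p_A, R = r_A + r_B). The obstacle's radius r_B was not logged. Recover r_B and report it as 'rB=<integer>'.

m = 9947
d = (-25, -17);  v_rel = (8, 13),  |v_rel|² = 233
v_rel×d = (8)·(-17) − (13)·(-25) = 189
since m = R²·233 − 189²:  R² = (35721 + 9947) / 233 = 196
R = √196 = 14  ⇒  r_B = 14 − 6 = 8

rB=8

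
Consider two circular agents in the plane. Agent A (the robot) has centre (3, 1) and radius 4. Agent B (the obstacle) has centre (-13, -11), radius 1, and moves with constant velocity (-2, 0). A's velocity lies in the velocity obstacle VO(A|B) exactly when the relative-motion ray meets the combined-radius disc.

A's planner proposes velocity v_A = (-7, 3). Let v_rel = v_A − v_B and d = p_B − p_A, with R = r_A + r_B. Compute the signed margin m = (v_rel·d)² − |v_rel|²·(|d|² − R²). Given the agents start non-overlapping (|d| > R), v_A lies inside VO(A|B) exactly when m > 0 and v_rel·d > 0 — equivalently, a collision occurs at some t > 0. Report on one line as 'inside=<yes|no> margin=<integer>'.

d = (-16, -12),  |d|² = 400;  R = 4+1 = 5,  c = 400−5² = 375
v_rel = (-5, 3),  |v_rel|² = 34;  v_rel·d = (-5)·(-16) + (3)·(-12) = 44
34·t² − 88·t + 375 = 0  ⇒  m = 44² − 34·375 = -10814
m = -10814 < 0,  v_rel·d = 44 > 0  ⇒  outside

inside=no margin=-10814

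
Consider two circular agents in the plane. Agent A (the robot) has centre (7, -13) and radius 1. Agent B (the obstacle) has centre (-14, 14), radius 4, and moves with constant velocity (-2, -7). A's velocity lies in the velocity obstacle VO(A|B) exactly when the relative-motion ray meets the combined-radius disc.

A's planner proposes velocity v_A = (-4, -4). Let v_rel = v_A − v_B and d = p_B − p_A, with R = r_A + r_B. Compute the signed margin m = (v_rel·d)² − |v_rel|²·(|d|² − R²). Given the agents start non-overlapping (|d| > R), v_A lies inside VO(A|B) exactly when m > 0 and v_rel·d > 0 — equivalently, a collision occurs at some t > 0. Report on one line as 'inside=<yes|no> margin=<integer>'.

d = (-21, 27),  |d|² = 1170;  R = 1+4 = 5,  c = 1170−5² = 1145
v_rel = (-2, 3),  |v_rel|² = 13;  v_rel·d = (-2)·(-21) + (3)·(27) = 123
13·t² − 246·t + 1145 = 0  ⇒  m = 123² − 13·1145 = 244
m = 244 > 0,  v_rel·d = 123 > 0  ⇒  inside

inside=yes margin=244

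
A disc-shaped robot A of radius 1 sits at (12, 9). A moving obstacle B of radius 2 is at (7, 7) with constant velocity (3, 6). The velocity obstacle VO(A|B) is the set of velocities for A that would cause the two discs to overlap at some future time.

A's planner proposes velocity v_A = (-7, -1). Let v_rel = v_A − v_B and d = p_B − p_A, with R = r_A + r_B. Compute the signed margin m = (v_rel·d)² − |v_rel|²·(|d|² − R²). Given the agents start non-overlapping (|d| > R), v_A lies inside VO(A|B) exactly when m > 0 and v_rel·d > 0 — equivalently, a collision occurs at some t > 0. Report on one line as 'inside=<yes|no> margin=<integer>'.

d = (-5, -2),  |d|² = 29;  R = 1+2 = 3,  c = 29−3² = 20
v_rel = (-10, -7),  |v_rel|² = 149;  v_rel·d = (-10)·(-5) + (-7)·(-2) = 64
149·t² − 128·t + 20 = 0  ⇒  m = 64² − 149·20 = 1116
m = 1116 > 0,  v_rel·d = 64 > 0  ⇒  inside

inside=yes margin=1116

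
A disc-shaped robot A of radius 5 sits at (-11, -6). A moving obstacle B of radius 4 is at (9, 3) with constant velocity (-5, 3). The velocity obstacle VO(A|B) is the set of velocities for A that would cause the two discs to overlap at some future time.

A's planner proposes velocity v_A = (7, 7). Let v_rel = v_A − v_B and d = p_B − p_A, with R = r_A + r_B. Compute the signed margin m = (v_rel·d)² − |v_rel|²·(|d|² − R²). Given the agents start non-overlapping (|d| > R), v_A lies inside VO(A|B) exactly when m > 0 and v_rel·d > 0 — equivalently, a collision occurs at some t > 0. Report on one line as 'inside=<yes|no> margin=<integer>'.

d = (20, 9),  |d|² = 481;  R = 5+4 = 9,  c = 481−9² = 400
v_rel = (12, 4),  |v_rel|² = 160;  v_rel·d = (12)·(20) + (4)·(9) = 276
160·t² − 552·t + 400 = 0  ⇒  m = 276² − 160·400 = 12176
m = 12176 > 0,  v_rel·d = 276 > 0  ⇒  inside

inside=yes margin=12176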